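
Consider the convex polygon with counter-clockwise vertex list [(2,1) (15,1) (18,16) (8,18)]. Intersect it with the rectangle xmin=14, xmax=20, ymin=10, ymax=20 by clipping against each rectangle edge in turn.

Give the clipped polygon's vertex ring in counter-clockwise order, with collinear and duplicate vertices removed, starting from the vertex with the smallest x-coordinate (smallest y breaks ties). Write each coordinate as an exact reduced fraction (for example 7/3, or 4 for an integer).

Clipped polygon: [(14,10) (84/5,10) (18,16) (14,84/5)]

1. After x ≥ 14: [(14,1) (15,1) (18,16) (14,84/5)]
2. After x ≤ 20: [(14,1) (15,1) (18,16) (14,84/5)]
3. After y ≥ 10: [(14,10) (84/5,10) (18,16) (14,84/5)]
4. After y ≤ 20: [(14,10) (84/5,10) (18,16) (14,84/5)]
5. Canonical ring: [(14,10) (84/5,10) (18,16) (14,84/5)]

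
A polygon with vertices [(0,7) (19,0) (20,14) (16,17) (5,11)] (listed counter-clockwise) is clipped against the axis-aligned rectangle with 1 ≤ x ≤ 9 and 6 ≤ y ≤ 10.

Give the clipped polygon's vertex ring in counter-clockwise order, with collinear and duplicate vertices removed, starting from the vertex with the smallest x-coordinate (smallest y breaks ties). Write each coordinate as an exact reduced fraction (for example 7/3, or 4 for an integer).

1. After x ≥ 1: [(1,39/5) (1,126/19) (19,0) (20,14) (16,17) (5,11)]
2. After x ≤ 9: [(1,39/5) (1,126/19) (9,70/19) (9,145/11) (5,11)]
3. After y ≥ 6: [(1,39/5) (1,126/19) (19/7,6) (9,6) (9,145/11) (5,11)]
4. After y ≤ 10: [(15/4,10) (1,39/5) (1,126/19) (19/7,6) (9,6) (9,10)]
5. Canonical ring: [(1,126/19) (19/7,6) (9,6) (9,10) (15/4,10) (1,39/5)]

Clipped polygon: [(1,126/19) (19/7,6) (9,6) (9,10) (15/4,10) (1,39/5)]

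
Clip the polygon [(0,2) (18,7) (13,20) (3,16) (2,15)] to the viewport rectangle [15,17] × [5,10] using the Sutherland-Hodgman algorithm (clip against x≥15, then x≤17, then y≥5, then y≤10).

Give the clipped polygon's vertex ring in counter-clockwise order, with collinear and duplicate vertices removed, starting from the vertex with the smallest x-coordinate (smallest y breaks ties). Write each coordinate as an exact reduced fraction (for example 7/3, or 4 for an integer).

Clipped polygon: [(15,37/6) (17,121/18) (17,48/5) (219/13,10) (15,10)]

1. After x ≥ 15: [(15,37/6) (18,7) (15,74/5)]
2. After x ≤ 17: [(15,37/6) (17,121/18) (17,48/5) (15,74/5)]
3. After y ≥ 5: [(15,37/6) (17,121/18) (17,48/5) (15,74/5)]
4. After y ≤ 10: [(15,10) (15,37/6) (17,121/18) (17,48/5) (219/13,10)]
5. Canonical ring: [(15,37/6) (17,121/18) (17,48/5) (219/13,10) (15,10)]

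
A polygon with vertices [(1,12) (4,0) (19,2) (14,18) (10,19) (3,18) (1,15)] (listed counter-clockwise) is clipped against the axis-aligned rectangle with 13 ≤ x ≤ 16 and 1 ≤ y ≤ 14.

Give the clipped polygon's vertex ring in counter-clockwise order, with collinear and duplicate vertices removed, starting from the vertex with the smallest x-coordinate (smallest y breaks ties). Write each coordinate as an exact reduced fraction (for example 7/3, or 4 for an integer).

1. After x ≥ 13: [(13,6/5) (19,2) (14,18) (13,73/4)]
2. After x ≤ 16: [(13,6/5) (16,8/5) (16,58/5) (14,18) (13,73/4)]
3. After y ≥ 1: [(13,6/5) (16,8/5) (16,58/5) (14,18) (13,73/4)]
4. After y ≤ 14: [(13,14) (13,6/5) (16,8/5) (16,58/5) (61/4,14)]
5. Canonical ring: [(13,6/5) (16,8/5) (16,58/5) (61/4,14) (13,14)]

Clipped polygon: [(13,6/5) (16,8/5) (16,58/5) (61/4,14) (13,14)]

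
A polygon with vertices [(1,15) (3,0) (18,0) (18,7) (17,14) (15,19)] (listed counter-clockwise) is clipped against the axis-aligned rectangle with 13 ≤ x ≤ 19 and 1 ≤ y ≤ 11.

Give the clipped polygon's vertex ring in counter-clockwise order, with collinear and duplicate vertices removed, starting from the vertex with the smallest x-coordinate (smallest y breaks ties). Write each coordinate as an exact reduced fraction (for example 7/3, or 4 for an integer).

1. After x ≥ 13: [(13,129/7) (13,0) (18,0) (18,7) (17,14) (15,19)]
2. After x ≤ 19: [(13,129/7) (13,0) (18,0) (18,7) (17,14) (15,19)]
3. After y ≥ 1: [(13,129/7) (13,1) (18,1) (18,7) (17,14) (15,19)]
4. After y ≤ 11: [(13,11) (13,1) (18,1) (18,7) (122/7,11)]
5. Canonical ring: [(13,1) (18,1) (18,7) (122/7,11) (13,11)]

Clipped polygon: [(13,1) (18,1) (18,7) (122/7,11) (13,11)]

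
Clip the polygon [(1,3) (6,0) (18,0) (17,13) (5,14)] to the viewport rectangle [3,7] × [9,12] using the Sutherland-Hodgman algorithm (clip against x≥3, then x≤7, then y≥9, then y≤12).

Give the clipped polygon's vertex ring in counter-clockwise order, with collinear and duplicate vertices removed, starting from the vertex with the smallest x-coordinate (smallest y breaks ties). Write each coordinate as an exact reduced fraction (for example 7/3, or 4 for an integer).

1. After x ≥ 3: [(3,17/2) (3,9/5) (6,0) (18,0) (17,13) (5,14)]
2. After x ≤ 7: [(3,17/2) (3,9/5) (6,0) (7,0) (7,83/6) (5,14)]
3. After y ≥ 9: [(35/11,9) (7,9) (7,83/6) (5,14)]
4. After y ≤ 12: [(47/11,12) (35/11,9) (7,9) (7,12)]
5. Canonical ring: [(35/11,9) (7,9) (7,12) (47/11,12)]

Clipped polygon: [(35/11,9) (7,9) (7,12) (47/11,12)]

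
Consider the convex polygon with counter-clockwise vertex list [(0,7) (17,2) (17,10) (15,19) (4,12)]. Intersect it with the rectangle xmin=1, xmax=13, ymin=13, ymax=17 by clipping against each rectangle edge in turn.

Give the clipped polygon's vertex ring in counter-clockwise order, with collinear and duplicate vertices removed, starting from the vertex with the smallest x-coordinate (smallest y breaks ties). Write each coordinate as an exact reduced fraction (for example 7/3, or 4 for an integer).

Clipped polygon: [(39/7,13) (13,13) (13,17) (83/7,17)]

1. After x ≥ 1: [(1,33/4) (1,114/17) (17,2) (17,10) (15,19) (4,12)]
2. After x ≤ 13: [(1,33/4) (1,114/17) (13,54/17) (13,195/11) (4,12)]
3. After y ≥ 13: [(13,13) (13,195/11) (39/7,13)]
4. After y ≤ 17: [(13,13) (13,17) (83/7,17) (39/7,13)]
5. Canonical ring: [(39/7,13) (13,13) (13,17) (83/7,17)]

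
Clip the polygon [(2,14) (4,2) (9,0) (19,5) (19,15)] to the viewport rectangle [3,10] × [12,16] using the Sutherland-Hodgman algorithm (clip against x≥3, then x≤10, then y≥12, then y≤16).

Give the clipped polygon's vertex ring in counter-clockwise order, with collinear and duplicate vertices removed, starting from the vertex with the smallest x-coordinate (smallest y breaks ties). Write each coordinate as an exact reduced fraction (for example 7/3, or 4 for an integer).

Clipped polygon: [(3,12) (10,12) (10,246/17) (3,239/17)]

1. After x ≥ 3: [(3,239/17) (3,8) (4,2) (9,0) (19,5) (19,15)]
2. After x ≤ 10: [(10,246/17) (3,239/17) (3,8) (4,2) (9,0) (10,1/2)]
3. After y ≥ 12: [(10,12) (10,246/17) (3,239/17) (3,12)]
4. After y ≤ 16: [(10,12) (10,246/17) (3,239/17) (3,12)]
5. Canonical ring: [(3,12) (10,12) (10,246/17) (3,239/17)]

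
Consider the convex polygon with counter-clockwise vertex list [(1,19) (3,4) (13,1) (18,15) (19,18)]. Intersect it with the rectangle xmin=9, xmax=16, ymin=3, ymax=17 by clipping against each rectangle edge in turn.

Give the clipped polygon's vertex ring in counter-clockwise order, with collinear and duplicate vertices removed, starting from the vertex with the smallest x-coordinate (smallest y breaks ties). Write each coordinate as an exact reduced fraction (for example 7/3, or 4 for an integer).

Clipped polygon: [(9,3) (96/7,3) (16,47/5) (16,17) (9,17)]

1. After x ≥ 9: [(9,167/9) (9,11/5) (13,1) (18,15) (19,18)]
2. After x ≤ 16: [(16,109/6) (9,167/9) (9,11/5) (13,1) (16,47/5)]
3. After y ≥ 3: [(16,109/6) (9,167/9) (9,3) (96/7,3) (16,47/5)]
4. After y ≤ 17: [(16,17) (9,17) (9,3) (96/7,3) (16,47/5)]
5. Canonical ring: [(9,3) (96/7,3) (16,47/5) (16,17) (9,17)]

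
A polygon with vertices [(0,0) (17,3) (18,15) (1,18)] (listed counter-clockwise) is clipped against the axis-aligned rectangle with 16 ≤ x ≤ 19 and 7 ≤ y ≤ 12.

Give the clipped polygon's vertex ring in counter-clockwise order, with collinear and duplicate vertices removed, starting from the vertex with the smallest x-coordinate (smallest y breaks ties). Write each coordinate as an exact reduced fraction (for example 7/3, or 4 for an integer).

1. After x ≥ 16: [(16,48/17) (17,3) (18,15) (16,261/17)]
2. After x ≤ 19: [(16,48/17) (17,3) (18,15) (16,261/17)]
3. After y ≥ 7: [(16,7) (52/3,7) (18,15) (16,261/17)]
4. After y ≤ 12: [(16,12) (16,7) (52/3,7) (71/4,12)]
5. Canonical ring: [(16,7) (52/3,7) (71/4,12) (16,12)]

Clipped polygon: [(16,7) (52/3,7) (71/4,12) (16,12)]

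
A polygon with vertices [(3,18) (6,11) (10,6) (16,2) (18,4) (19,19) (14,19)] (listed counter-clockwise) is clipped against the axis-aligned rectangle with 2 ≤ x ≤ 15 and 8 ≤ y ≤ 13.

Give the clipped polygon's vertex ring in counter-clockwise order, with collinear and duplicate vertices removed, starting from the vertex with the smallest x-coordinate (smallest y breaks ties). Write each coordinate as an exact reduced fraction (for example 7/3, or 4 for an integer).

1. After x ≥ 2: [(3,18) (6,11) (10,6) (16,2) (18,4) (19,19) (14,19)]
2. After x ≤ 15: [(3,18) (6,11) (10,6) (15,8/3) (15,19) (14,19)]
3. After y ≥ 8: [(3,18) (6,11) (42/5,8) (15,8) (15,19) (14,19)]
4. After y ≤ 13: [(36/7,13) (6,11) (42/5,8) (15,8) (15,13)]
5. Canonical ring: [(36/7,13) (6,11) (42/5,8) (15,8) (15,13)]

Clipped polygon: [(36/7,13) (6,11) (42/5,8) (15,8) (15,13)]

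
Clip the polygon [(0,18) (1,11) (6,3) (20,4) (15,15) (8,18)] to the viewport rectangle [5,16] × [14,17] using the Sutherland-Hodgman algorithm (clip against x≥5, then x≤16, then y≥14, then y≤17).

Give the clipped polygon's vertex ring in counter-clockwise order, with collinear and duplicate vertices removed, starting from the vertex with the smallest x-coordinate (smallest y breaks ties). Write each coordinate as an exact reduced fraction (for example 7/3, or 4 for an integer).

Clipped polygon: [(5,14) (170/11,14) (15,15) (31/3,17) (5,17)]

1. After x ≥ 5: [(5,18) (5,23/5) (6,3) (20,4) (15,15) (8,18)]
2. After x ≤ 16: [(5,18) (5,23/5) (6,3) (16,26/7) (16,64/5) (15,15) (8,18)]
3. After y ≥ 14: [(5,18) (5,14) (170/11,14) (15,15) (8,18)]
4. After y ≤ 17: [(5,17) (5,14) (170/11,14) (15,15) (31/3,17)]
5. Canonical ring: [(5,14) (170/11,14) (15,15) (31/3,17) (5,17)]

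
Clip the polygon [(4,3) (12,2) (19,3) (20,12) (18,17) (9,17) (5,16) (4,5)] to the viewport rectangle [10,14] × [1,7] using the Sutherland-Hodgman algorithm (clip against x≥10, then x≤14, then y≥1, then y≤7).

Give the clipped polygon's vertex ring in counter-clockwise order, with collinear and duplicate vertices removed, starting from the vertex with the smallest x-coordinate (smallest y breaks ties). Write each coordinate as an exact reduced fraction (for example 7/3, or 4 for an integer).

1. After x ≥ 10: [(10,9/4) (12,2) (19,3) (20,12) (18,17) (10,17)]
2. After x ≤ 14: [(10,9/4) (12,2) (14,16/7) (14,17) (10,17)]
3. After y ≥ 1: [(10,9/4) (12,2) (14,16/7) (14,17) (10,17)]
4. After y ≤ 7: [(10,7) (10,9/4) (12,2) (14,16/7) (14,7)]
5. Canonical ring: [(10,9/4) (12,2) (14,16/7) (14,7) (10,7)]

Clipped polygon: [(10,9/4) (12,2) (14,16/7) (14,7) (10,7)]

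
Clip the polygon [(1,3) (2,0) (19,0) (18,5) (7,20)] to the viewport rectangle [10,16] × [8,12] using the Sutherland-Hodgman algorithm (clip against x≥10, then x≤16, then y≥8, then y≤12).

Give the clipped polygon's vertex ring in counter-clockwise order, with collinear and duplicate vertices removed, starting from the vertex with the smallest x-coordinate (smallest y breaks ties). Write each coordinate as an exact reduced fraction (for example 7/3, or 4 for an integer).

Clipped polygon: [(10,8) (79/5,8) (193/15,12) (10,12)]

1. After x ≥ 10: [(10,0) (19,0) (18,5) (10,175/11)]
2. After x ≤ 16: [(10,0) (16,0) (16,85/11) (10,175/11)]
3. After y ≥ 8: [(10,8) (79/5,8) (10,175/11)]
4. After y ≤ 12: [(10,12) (10,8) (79/5,8) (193/15,12)]
5. Canonical ring: [(10,8) (79/5,8) (193/15,12) (10,12)]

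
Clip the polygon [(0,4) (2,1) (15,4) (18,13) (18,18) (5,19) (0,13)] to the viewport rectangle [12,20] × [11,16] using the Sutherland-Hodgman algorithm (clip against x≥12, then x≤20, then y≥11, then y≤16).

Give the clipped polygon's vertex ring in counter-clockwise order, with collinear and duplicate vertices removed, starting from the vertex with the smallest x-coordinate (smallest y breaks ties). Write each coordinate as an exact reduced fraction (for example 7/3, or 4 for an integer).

1. After x ≥ 12: [(12,43/13) (15,4) (18,13) (18,18) (12,240/13)]
2. After x ≤ 20: [(12,43/13) (15,4) (18,13) (18,18) (12,240/13)]
3. After y ≥ 11: [(12,11) (52/3,11) (18,13) (18,18) (12,240/13)]
4. After y ≤ 16: [(12,16) (12,11) (52/3,11) (18,13) (18,16)]
5. Canonical ring: [(12,11) (52/3,11) (18,13) (18,16) (12,16)]

Clipped polygon: [(12,11) (52/3,11) (18,13) (18,16) (12,16)]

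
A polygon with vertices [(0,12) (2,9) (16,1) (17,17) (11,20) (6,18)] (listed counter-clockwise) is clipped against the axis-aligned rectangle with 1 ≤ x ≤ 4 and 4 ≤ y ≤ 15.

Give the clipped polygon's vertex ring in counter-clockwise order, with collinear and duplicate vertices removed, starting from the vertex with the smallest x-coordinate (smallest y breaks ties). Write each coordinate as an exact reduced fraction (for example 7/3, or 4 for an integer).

1. After x ≥ 1: [(1,13) (1,21/2) (2,9) (16,1) (17,17) (11,20) (6,18)]
2. After x ≤ 4: [(4,16) (1,13) (1,21/2) (2,9) (4,55/7)]
3. After y ≥ 4: [(4,16) (1,13) (1,21/2) (2,9) (4,55/7)]
4. After y ≤ 15: [(4,15) (3,15) (1,13) (1,21/2) (2,9) (4,55/7)]
5. Canonical ring: [(1,21/2) (2,9) (4,55/7) (4,15) (3,15) (1,13)]

Clipped polygon: [(1,21/2) (2,9) (4,55/7) (4,15) (3,15) (1,13)]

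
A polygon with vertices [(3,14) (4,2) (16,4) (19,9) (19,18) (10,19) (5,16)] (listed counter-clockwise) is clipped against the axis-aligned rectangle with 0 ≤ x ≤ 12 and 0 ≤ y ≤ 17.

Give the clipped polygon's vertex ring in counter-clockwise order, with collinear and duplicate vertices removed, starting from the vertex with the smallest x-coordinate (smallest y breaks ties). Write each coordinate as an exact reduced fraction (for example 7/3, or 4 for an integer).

1. After x ≥ 0: [(3,14) (4,2) (16,4) (19,9) (19,18) (10,19) (5,16)]
2. After x ≤ 12: [(3,14) (4,2) (12,10/3) (12,169/9) (10,19) (5,16)]
3. After y ≥ 0: [(3,14) (4,2) (12,10/3) (12,169/9) (10,19) (5,16)]
4. After y ≤ 17: [(3,14) (4,2) (12,10/3) (12,17) (20/3,17) (5,16)]
5. Canonical ring: [(3,14) (4,2) (12,10/3) (12,17) (20/3,17) (5,16)]

Clipped polygon: [(3,14) (4,2) (12,10/3) (12,17) (20/3,17) (5,16)]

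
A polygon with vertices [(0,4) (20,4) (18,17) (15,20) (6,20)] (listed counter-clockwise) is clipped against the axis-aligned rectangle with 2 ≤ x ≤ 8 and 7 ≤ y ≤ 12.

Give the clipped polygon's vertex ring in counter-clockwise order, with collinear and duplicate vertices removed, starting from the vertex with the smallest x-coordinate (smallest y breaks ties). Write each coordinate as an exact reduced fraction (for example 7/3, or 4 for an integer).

1. After x ≥ 2: [(2,28/3) (2,4) (20,4) (18,17) (15,20) (6,20)]
2. After x ≤ 8: [(2,28/3) (2,4) (8,4) (8,20) (6,20)]
3. After y ≥ 7: [(2,28/3) (2,7) (8,7) (8,20) (6,20)]
4. After y ≤ 12: [(3,12) (2,28/3) (2,7) (8,7) (8,12)]
5. Canonical ring: [(2,7) (8,7) (8,12) (3,12) (2,28/3)]

Clipped polygon: [(2,7) (8,7) (8,12) (3,12) (2,28/3)]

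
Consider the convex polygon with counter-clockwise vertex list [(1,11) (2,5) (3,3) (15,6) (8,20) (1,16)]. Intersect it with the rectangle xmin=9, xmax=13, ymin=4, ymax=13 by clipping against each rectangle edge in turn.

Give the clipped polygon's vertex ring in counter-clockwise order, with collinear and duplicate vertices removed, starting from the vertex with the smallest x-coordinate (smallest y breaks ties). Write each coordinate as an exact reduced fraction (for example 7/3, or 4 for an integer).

Clipped polygon: [(9,9/2) (13,11/2) (13,10) (23/2,13) (9,13)]

1. After x ≥ 9: [(9,9/2) (15,6) (9,18)]
2. After x ≤ 13: [(9,9/2) (13,11/2) (13,10) (9,18)]
3. After y ≥ 4: [(9,9/2) (13,11/2) (13,10) (9,18)]
4. After y ≤ 13: [(9,13) (9,9/2) (13,11/2) (13,10) (23/2,13)]
5. Canonical ring: [(9,9/2) (13,11/2) (13,10) (23/2,13) (9,13)]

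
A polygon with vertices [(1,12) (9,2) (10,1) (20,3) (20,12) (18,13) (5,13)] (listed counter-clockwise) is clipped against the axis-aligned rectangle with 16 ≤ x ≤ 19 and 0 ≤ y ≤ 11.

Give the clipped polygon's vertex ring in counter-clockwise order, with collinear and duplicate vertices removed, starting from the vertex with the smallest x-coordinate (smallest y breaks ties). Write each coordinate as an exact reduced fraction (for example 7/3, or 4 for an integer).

1. After x ≥ 16: [(16,11/5) (20,3) (20,12) (18,13) (16,13)]
2. After x ≤ 19: [(16,11/5) (19,14/5) (19,25/2) (18,13) (16,13)]
3. After y ≥ 0: [(16,11/5) (19,14/5) (19,25/2) (18,13) (16,13)]
4. After y ≤ 11: [(16,11) (16,11/5) (19,14/5) (19,11)]
5. Canonical ring: [(16,11/5) (19,14/5) (19,11) (16,11)]

Clipped polygon: [(16,11/5) (19,14/5) (19,11) (16,11)]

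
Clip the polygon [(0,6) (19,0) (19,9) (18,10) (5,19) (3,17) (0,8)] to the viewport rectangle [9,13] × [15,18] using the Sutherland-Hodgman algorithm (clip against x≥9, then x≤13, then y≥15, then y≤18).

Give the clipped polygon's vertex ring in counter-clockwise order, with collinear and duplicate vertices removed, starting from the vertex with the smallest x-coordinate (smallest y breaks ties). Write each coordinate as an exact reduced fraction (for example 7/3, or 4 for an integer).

Clipped polygon: [(9,15) (97/9,15) (9,211/13)]

1. After x ≥ 9: [(9,60/19) (19,0) (19,9) (18,10) (9,211/13)]
2. After x ≤ 13: [(9,60/19) (13,36/19) (13,175/13) (9,211/13)]
3. After y ≥ 15: [(9,15) (97/9,15) (9,211/13)]
4. After y ≤ 18: [(9,15) (97/9,15) (9,211/13)]
5. Canonical ring: [(9,15) (97/9,15) (9,211/13)]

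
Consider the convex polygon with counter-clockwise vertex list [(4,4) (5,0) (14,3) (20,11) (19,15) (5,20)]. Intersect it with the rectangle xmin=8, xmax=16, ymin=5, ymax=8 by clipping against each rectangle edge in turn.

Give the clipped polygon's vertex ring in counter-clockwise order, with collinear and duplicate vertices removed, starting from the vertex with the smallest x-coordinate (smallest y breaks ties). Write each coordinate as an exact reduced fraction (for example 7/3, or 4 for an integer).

1. After x ≥ 8: [(8,1) (14,3) (20,11) (19,15) (8,265/14)]
2. After x ≤ 16: [(8,1) (14,3) (16,17/3) (16,225/14) (8,265/14)]
3. After y ≥ 5: [(8,5) (31/2,5) (16,17/3) (16,225/14) (8,265/14)]
4. After y ≤ 8: [(8,8) (8,5) (31/2,5) (16,17/3) (16,8)]
5. Canonical ring: [(8,5) (31/2,5) (16,17/3) (16,8) (8,8)]

Clipped polygon: [(8,5) (31/2,5) (16,17/3) (16,8) (8,8)]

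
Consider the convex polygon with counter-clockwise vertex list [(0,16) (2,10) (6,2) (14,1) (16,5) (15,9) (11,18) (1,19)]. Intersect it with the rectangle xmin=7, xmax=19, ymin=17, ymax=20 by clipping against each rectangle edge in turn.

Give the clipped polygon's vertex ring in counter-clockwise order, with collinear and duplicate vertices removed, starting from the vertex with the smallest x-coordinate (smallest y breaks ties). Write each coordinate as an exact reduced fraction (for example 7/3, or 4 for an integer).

1. After x ≥ 7: [(7,15/8) (14,1) (16,5) (15,9) (11,18) (7,92/5)]
2. After x ≤ 19: [(7,15/8) (14,1) (16,5) (15,9) (11,18) (7,92/5)]
3. After y ≥ 17: [(7,17) (103/9,17) (11,18) (7,92/5)]
4. After y ≤ 20: [(7,17) (103/9,17) (11,18) (7,92/5)]
5. Canonical ring: [(7,17) (103/9,17) (11,18) (7,92/5)]

Clipped polygon: [(7,17) (103/9,17) (11,18) (7,92/5)]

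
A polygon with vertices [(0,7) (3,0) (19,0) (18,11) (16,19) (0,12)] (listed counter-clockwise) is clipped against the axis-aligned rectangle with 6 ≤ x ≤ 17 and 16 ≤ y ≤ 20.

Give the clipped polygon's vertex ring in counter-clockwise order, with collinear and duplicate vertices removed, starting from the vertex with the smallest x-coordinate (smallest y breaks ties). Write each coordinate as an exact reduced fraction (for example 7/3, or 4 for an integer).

Clipped polygon: [(64/7,16) (67/4,16) (16,19)]

1. After x ≥ 6: [(6,0) (19,0) (18,11) (16,19) (6,117/8)]
2. After x ≤ 17: [(6,0) (17,0) (17,15) (16,19) (6,117/8)]
3. After y ≥ 16: [(67/4,16) (16,19) (64/7,16)]
4. After y ≤ 20: [(67/4,16) (16,19) (64/7,16)]
5. Canonical ring: [(64/7,16) (67/4,16) (16,19)]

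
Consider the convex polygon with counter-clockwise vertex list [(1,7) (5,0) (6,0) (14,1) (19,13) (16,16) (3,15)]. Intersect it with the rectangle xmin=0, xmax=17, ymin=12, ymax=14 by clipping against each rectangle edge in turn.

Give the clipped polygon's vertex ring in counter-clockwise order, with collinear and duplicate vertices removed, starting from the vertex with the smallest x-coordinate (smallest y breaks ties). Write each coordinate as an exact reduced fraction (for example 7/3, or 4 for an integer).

1. After x ≥ 0: [(1,7) (5,0) (6,0) (14,1) (19,13) (16,16) (3,15)]
2. After x ≤ 17: [(1,7) (5,0) (6,0) (14,1) (17,41/5) (17,15) (16,16) (3,15)]
3. After y ≥ 12: [(9/4,12) (17,12) (17,15) (16,16) (3,15)]
4. After y ≤ 14: [(11/4,14) (9/4,12) (17,12) (17,14)]
5. Canonical ring: [(9/4,12) (17,12) (17,14) (11/4,14)]

Clipped polygon: [(9/4,12) (17,12) (17,14) (11/4,14)]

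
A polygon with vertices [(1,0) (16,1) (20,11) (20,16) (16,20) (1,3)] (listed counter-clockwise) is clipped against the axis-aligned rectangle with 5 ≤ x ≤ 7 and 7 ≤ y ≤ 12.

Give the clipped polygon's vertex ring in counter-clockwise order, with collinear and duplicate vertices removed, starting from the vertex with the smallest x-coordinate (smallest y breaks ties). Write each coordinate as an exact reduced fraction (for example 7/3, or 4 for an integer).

1. After x ≥ 5: [(5,4/15) (16,1) (20,11) (20,16) (16,20) (5,113/15)]
2. After x ≤ 7: [(5,4/15) (7,2/5) (7,49/5) (5,113/15)]
3. After y ≥ 7: [(5,7) (7,7) (7,49/5) (5,113/15)]
4. After y ≤ 12: [(5,7) (7,7) (7,49/5) (5,113/15)]
5. Canonical ring: [(5,7) (7,7) (7,49/5) (5,113/15)]

Clipped polygon: [(5,7) (7,7) (7,49/5) (5,113/15)]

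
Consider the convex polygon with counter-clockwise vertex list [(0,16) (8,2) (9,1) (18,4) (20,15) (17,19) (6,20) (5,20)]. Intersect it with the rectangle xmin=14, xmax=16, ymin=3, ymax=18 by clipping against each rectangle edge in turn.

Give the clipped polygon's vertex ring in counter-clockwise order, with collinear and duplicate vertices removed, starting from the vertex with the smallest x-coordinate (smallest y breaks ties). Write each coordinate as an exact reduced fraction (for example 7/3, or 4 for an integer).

1. After x ≥ 14: [(14,8/3) (18,4) (20,15) (17,19) (14,212/11)]
2. After x ≤ 16: [(14,8/3) (16,10/3) (16,210/11) (14,212/11)]
3. After y ≥ 3: [(14,3) (15,3) (16,10/3) (16,210/11) (14,212/11)]
4. After y ≤ 18: [(14,18) (14,3) (15,3) (16,10/3) (16,18)]
5. Canonical ring: [(14,3) (15,3) (16,10/3) (16,18) (14,18)]

Clipped polygon: [(14,3) (15,3) (16,10/3) (16,18) (14,18)]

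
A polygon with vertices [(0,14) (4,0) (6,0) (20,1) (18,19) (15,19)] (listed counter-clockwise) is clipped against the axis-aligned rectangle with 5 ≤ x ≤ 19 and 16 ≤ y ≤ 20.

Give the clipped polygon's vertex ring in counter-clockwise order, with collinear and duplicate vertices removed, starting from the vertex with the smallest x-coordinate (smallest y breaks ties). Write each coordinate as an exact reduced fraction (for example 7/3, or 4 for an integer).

1. After x ≥ 5: [(5,47/3) (5,0) (6,0) (20,1) (18,19) (15,19)]
2. After x ≤ 19: [(5,47/3) (5,0) (6,0) (19,13/14) (19,10) (18,19) (15,19)]
3. After y ≥ 16: [(6,16) (55/3,16) (18,19) (15,19)]
4. After y ≤ 20: [(6,16) (55/3,16) (18,19) (15,19)]
5. Canonical ring: [(6,16) (55/3,16) (18,19) (15,19)]

Clipped polygon: [(6,16) (55/3,16) (18,19) (15,19)]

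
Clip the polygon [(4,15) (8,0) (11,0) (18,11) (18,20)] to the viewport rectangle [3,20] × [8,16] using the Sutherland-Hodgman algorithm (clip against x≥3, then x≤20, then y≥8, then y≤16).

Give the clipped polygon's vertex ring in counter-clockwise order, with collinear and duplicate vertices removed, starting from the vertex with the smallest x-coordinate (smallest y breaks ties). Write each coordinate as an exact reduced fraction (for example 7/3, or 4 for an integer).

1. After x ≥ 3: [(4,15) (8,0) (11,0) (18,11) (18,20)]
2. After x ≤ 20: [(4,15) (8,0) (11,0) (18,11) (18,20)]
3. After y ≥ 8: [(4,15) (88/15,8) (177/11,8) (18,11) (18,20)]
4. After y ≤ 16: [(34/5,16) (4,15) (88/15,8) (177/11,8) (18,11) (18,16)]
5. Canonical ring: [(4,15) (88/15,8) (177/11,8) (18,11) (18,16) (34/5,16)]

Clipped polygon: [(4,15) (88/15,8) (177/11,8) (18,11) (18,16) (34/5,16)]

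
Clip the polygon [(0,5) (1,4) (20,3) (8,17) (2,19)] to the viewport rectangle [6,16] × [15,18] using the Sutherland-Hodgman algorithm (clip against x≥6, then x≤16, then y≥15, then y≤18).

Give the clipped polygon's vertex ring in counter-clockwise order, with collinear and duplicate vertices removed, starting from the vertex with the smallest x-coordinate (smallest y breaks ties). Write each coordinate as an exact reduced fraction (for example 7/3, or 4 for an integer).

1. After x ≥ 6: [(6,71/19) (20,3) (8,17) (6,53/3)]
2. After x ≤ 16: [(6,71/19) (16,61/19) (16,23/3) (8,17) (6,53/3)]
3. After y ≥ 15: [(6,15) (68/7,15) (8,17) (6,53/3)]
4. After y ≤ 18: [(6,15) (68/7,15) (8,17) (6,53/3)]
5. Canonical ring: [(6,15) (68/7,15) (8,17) (6,53/3)]

Clipped polygon: [(6,15) (68/7,15) (8,17) (6,53/3)]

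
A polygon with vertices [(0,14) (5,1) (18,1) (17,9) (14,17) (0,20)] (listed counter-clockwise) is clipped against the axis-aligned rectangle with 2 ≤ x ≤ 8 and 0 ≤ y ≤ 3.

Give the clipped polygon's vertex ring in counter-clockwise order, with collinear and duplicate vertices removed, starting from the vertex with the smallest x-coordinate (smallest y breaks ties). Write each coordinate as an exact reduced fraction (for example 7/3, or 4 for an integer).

Clipped polygon: [(55/13,3) (5,1) (8,1) (8,3)]

1. After x ≥ 2: [(2,44/5) (5,1) (18,1) (17,9) (14,17) (2,137/7)]
2. After x ≤ 8: [(2,44/5) (5,1) (8,1) (8,128/7) (2,137/7)]
3. After y ≥ 0: [(2,44/5) (5,1) (8,1) (8,128/7) (2,137/7)]
4. After y ≤ 3: [(55/13,3) (5,1) (8,1) (8,3)]
5. Canonical ring: [(55/13,3) (5,1) (8,1) (8,3)]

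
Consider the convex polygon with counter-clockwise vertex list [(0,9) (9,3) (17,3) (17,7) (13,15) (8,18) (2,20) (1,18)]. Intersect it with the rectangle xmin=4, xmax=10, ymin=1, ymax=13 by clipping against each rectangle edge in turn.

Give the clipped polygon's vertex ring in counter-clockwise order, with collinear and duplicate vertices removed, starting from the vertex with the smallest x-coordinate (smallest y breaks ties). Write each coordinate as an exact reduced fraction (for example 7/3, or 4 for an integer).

Clipped polygon: [(4,19/3) (9,3) (10,3) (10,13) (4,13)]

1. After x ≥ 4: [(4,19/3) (9,3) (17,3) (17,7) (13,15) (8,18) (4,58/3)]
2. After x ≤ 10: [(4,19/3) (9,3) (10,3) (10,84/5) (8,18) (4,58/3)]
3. After y ≥ 1: [(4,19/3) (9,3) (10,3) (10,84/5) (8,18) (4,58/3)]
4. After y ≤ 13: [(4,13) (4,19/3) (9,3) (10,3) (10,13)]
5. Canonical ring: [(4,19/3) (9,3) (10,3) (10,13) (4,13)]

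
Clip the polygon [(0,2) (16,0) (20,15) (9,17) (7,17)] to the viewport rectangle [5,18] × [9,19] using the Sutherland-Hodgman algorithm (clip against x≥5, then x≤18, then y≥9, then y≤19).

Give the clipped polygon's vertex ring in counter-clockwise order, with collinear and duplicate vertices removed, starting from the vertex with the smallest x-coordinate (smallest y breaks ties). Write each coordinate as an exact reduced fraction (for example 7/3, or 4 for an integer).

1. After x ≥ 5: [(5,89/7) (5,11/8) (16,0) (20,15) (9,17) (7,17)]
2. After x ≤ 18: [(5,89/7) (5,11/8) (16,0) (18,15/2) (18,169/11) (9,17) (7,17)]
3. After y ≥ 9: [(5,89/7) (5,9) (18,9) (18,169/11) (9,17) (7,17)]
4. After y ≤ 19: [(5,89/7) (5,9) (18,9) (18,169/11) (9,17) (7,17)]
5. Canonical ring: [(5,9) (18,9) (18,169/11) (9,17) (7,17) (5,89/7)]

Clipped polygon: [(5,9) (18,9) (18,169/11) (9,17) (7,17) (5,89/7)]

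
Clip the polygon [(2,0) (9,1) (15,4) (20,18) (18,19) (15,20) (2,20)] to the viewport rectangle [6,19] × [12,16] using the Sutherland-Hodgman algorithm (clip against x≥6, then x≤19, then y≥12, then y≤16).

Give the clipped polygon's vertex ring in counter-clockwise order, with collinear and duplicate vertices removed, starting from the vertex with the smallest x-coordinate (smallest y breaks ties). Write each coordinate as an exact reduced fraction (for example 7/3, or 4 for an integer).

Clipped polygon: [(6,12) (125/7,12) (19,76/5) (19,16) (6,16)]

1. After x ≥ 6: [(6,4/7) (9,1) (15,4) (20,18) (18,19) (15,20) (6,20)]
2. After x ≤ 19: [(6,4/7) (9,1) (15,4) (19,76/5) (19,37/2) (18,19) (15,20) (6,20)]
3. After y ≥ 12: [(6,12) (125/7,12) (19,76/5) (19,37/2) (18,19) (15,20) (6,20)]
4. After y ≤ 16: [(6,16) (6,12) (125/7,12) (19,76/5) (19,16)]
5. Canonical ring: [(6,12) (125/7,12) (19,76/5) (19,16) (6,16)]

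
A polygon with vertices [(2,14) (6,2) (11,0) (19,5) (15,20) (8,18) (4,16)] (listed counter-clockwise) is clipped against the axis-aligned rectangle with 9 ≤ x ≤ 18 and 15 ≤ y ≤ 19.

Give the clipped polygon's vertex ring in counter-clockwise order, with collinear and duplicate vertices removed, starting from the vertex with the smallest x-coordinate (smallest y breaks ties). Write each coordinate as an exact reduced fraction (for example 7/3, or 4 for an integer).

1. After x ≥ 9: [(9,4/5) (11,0) (19,5) (15,20) (9,128/7)]
2. After x ≤ 18: [(9,4/5) (11,0) (18,35/8) (18,35/4) (15,20) (9,128/7)]
3. After y ≥ 15: [(9,15) (49/3,15) (15,20) (9,128/7)]
4. After y ≤ 19: [(9,15) (49/3,15) (229/15,19) (23/2,19) (9,128/7)]
5. Canonical ring: [(9,15) (49/3,15) (229/15,19) (23/2,19) (9,128/7)]

Clipped polygon: [(9,15) (49/3,15) (229/15,19) (23/2,19) (9,128/7)]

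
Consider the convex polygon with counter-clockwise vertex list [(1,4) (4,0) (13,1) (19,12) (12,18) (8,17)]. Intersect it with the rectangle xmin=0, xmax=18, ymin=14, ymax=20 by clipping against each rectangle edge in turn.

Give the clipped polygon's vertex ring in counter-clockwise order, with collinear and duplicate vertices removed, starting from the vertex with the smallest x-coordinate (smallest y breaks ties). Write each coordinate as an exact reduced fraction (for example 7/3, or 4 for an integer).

1. After x ≥ 0: [(1,4) (4,0) (13,1) (19,12) (12,18) (8,17)]
2. After x ≤ 18: [(1,4) (4,0) (13,1) (18,61/6) (18,90/7) (12,18) (8,17)]
3. After y ≥ 14: [(83/13,14) (50/3,14) (12,18) (8,17)]
4. After y ≤ 20: [(83/13,14) (50/3,14) (12,18) (8,17)]
5. Canonical ring: [(83/13,14) (50/3,14) (12,18) (8,17)]

Clipped polygon: [(83/13,14) (50/3,14) (12,18) (8,17)]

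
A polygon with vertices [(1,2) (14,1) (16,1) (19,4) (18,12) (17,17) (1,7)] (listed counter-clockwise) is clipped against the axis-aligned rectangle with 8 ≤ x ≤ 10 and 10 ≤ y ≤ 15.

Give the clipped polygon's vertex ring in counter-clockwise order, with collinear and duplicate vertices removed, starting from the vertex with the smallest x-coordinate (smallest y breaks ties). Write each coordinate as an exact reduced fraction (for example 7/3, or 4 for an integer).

Clipped polygon: [(8,10) (10,10) (10,101/8) (8,91/8)]

1. After x ≥ 8: [(8,19/13) (14,1) (16,1) (19,4) (18,12) (17,17) (8,91/8)]
2. After x ≤ 10: [(8,19/13) (10,17/13) (10,101/8) (8,91/8)]
3. After y ≥ 10: [(8,10) (10,10) (10,101/8) (8,91/8)]
4. After y ≤ 15: [(8,10) (10,10) (10,101/8) (8,91/8)]
5. Canonical ring: [(8,10) (10,10) (10,101/8) (8,91/8)]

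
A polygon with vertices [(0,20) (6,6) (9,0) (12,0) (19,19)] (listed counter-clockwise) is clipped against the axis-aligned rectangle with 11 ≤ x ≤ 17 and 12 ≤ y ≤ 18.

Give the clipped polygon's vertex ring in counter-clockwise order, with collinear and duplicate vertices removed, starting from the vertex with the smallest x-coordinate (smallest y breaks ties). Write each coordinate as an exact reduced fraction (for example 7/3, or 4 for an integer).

1. After x ≥ 11: [(11,369/19) (11,0) (12,0) (19,19)]
2. After x ≤ 17: [(17,363/19) (11,369/19) (11,0) (12,0) (17,95/7)]
3. After y ≥ 12: [(17,363/19) (11,369/19) (11,12) (312/19,12) (17,95/7)]
4. After y ≤ 18: [(17,18) (11,18) (11,12) (312/19,12) (17,95/7)]
5. Canonical ring: [(11,12) (312/19,12) (17,95/7) (17,18) (11,18)]

Clipped polygon: [(11,12) (312/19,12) (17,95/7) (17,18) (11,18)]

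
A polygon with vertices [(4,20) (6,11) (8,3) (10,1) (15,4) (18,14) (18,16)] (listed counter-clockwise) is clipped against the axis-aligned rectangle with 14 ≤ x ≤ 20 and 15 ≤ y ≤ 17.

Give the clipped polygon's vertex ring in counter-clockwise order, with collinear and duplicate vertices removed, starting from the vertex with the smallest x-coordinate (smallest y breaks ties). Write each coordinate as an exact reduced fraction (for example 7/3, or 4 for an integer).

1. After x ≥ 14: [(14,120/7) (14,17/5) (15,4) (18,14) (18,16)]
2. After x ≤ 20: [(14,120/7) (14,17/5) (15,4) (18,14) (18,16)]
3. After y ≥ 15: [(14,120/7) (14,15) (18,15) (18,16)]
4. After y ≤ 17: [(29/2,17) (14,17) (14,15) (18,15) (18,16)]
5. Canonical ring: [(14,15) (18,15) (18,16) (29/2,17) (14,17)]

Clipped polygon: [(14,15) (18,15) (18,16) (29/2,17) (14,17)]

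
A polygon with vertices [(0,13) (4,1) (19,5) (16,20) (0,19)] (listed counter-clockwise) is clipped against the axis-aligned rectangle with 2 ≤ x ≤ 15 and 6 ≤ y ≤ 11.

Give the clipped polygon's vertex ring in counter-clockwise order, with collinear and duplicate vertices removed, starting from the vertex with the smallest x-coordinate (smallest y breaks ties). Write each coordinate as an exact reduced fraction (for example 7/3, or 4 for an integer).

Clipped polygon: [(2,7) (7/3,6) (15,6) (15,11) (2,11)]

1. After x ≥ 2: [(2,7) (4,1) (19,5) (16,20) (2,153/8)]
2. After x ≤ 15: [(2,7) (4,1) (15,59/15) (15,319/16) (2,153/8)]
3. After y ≥ 6: [(2,7) (7/3,6) (15,6) (15,319/16) (2,153/8)]
4. After y ≤ 11: [(2,11) (2,7) (7/3,6) (15,6) (15,11)]
5. Canonical ring: [(2,7) (7/3,6) (15,6) (15,11) (2,11)]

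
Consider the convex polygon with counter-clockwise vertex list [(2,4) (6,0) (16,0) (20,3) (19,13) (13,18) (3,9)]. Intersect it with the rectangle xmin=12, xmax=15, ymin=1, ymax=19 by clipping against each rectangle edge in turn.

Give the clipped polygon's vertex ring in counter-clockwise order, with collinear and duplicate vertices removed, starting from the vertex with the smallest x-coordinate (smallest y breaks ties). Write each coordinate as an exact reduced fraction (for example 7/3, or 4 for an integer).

1. After x ≥ 12: [(12,0) (16,0) (20,3) (19,13) (13,18) (12,171/10)]
2. After x ≤ 15: [(12,0) (15,0) (15,49/3) (13,18) (12,171/10)]
3. After y ≥ 1: [(12,1) (15,1) (15,49/3) (13,18) (12,171/10)]
4. After y ≤ 19: [(12,1) (15,1) (15,49/3) (13,18) (12,171/10)]
5. Canonical ring: [(12,1) (15,1) (15,49/3) (13,18) (12,171/10)]

Clipped polygon: [(12,1) (15,1) (15,49/3) (13,18) (12,171/10)]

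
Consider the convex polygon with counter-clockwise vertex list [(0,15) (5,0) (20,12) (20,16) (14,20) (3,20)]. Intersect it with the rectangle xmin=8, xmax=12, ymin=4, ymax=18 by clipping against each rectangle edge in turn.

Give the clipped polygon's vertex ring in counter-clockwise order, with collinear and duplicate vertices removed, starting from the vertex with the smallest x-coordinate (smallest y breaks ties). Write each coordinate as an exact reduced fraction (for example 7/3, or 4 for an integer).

1. After x ≥ 8: [(8,12/5) (20,12) (20,16) (14,20) (8,20)]
2. After x ≤ 12: [(8,12/5) (12,28/5) (12,20) (8,20)]
3. After y ≥ 4: [(8,4) (10,4) (12,28/5) (12,20) (8,20)]
4. After y ≤ 18: [(8,18) (8,4) (10,4) (12,28/5) (12,18)]
5. Canonical ring: [(8,4) (10,4) (12,28/5) (12,18) (8,18)]

Clipped polygon: [(8,4) (10,4) (12,28/5) (12,18) (8,18)]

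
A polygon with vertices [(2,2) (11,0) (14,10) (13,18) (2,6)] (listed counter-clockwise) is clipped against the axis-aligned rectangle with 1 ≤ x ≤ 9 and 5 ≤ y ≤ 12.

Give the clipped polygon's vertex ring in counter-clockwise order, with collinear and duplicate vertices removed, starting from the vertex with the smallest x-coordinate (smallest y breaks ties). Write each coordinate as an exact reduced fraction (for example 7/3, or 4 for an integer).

Clipped polygon: [(2,5) (9,5) (9,12) (15/2,12) (2,6)]

1. After x ≥ 1: [(2,2) (11,0) (14,10) (13,18) (2,6)]
2. After x ≤ 9: [(2,2) (9,4/9) (9,150/11) (2,6)]
3. After y ≥ 5: [(2,5) (9,5) (9,150/11) (2,6)]
4. After y ≤ 12: [(2,5) (9,5) (9,12) (15/2,12) (2,6)]
5. Canonical ring: [(2,5) (9,5) (9,12) (15/2,12) (2,6)]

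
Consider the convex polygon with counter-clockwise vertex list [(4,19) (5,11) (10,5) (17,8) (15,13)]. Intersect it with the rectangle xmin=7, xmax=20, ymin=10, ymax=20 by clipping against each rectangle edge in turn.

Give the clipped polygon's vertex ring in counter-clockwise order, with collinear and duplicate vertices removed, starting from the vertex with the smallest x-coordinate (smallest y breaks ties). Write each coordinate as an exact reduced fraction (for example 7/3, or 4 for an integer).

Clipped polygon: [(7,10) (81/5,10) (15,13) (7,191/11)]

1. After x ≥ 7: [(7,191/11) (7,43/5) (10,5) (17,8) (15,13)]
2. After x ≤ 20: [(7,191/11) (7,43/5) (10,5) (17,8) (15,13)]
3. After y ≥ 10: [(7,191/11) (7,10) (81/5,10) (15,13)]
4. After y ≤ 20: [(7,191/11) (7,10) (81/5,10) (15,13)]
5. Canonical ring: [(7,10) (81/5,10) (15,13) (7,191/11)]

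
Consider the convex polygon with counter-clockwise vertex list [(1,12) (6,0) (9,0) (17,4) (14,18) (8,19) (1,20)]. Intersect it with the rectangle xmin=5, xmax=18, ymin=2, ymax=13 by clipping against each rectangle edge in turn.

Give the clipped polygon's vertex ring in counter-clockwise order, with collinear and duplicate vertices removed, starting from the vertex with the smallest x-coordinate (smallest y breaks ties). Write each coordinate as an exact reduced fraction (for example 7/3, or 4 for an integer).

Clipped polygon: [(5,12/5) (31/6,2) (13,2) (17,4) (211/14,13) (5,13)]

1. After x ≥ 5: [(5,12/5) (6,0) (9,0) (17,4) (14,18) (8,19) (5,136/7)]
2. After x ≤ 18: [(5,12/5) (6,0) (9,0) (17,4) (14,18) (8,19) (5,136/7)]
3. After y ≥ 2: [(5,12/5) (31/6,2) (13,2) (17,4) (14,18) (8,19) (5,136/7)]
4. After y ≤ 13: [(5,13) (5,12/5) (31/6,2) (13,2) (17,4) (211/14,13)]
5. Canonical ring: [(5,12/5) (31/6,2) (13,2) (17,4) (211/14,13) (5,13)]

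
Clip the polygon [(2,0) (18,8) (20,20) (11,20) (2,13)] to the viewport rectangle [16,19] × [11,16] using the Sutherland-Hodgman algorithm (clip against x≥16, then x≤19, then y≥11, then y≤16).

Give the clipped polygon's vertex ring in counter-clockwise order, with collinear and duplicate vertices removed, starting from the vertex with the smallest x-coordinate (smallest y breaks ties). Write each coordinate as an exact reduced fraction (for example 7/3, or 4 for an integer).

1. After x ≥ 16: [(16,7) (18,8) (20,20) (16,20)]
2. After x ≤ 19: [(16,7) (18,8) (19,14) (19,20) (16,20)]
3. After y ≥ 11: [(16,11) (37/2,11) (19,14) (19,20) (16,20)]
4. After y ≤ 16: [(16,16) (16,11) (37/2,11) (19,14) (19,16)]
5. Canonical ring: [(16,11) (37/2,11) (19,14) (19,16) (16,16)]

Clipped polygon: [(16,11) (37/2,11) (19,14) (19,16) (16,16)]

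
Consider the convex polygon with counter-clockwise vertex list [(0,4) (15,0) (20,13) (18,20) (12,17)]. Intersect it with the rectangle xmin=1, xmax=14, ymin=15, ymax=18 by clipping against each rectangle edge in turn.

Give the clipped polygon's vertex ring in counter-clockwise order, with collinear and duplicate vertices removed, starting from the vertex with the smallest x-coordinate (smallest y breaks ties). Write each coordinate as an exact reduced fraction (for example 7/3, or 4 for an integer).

1. After x ≥ 1: [(1,61/12) (1,56/15) (15,0) (20,13) (18,20) (12,17)]
2. After x ≤ 14: [(1,61/12) (1,56/15) (14,4/15) (14,18) (12,17)]
3. After y ≥ 15: [(132/13,15) (14,15) (14,18) (12,17)]
4. After y ≤ 18: [(132/13,15) (14,15) (14,18) (12,17)]
5. Canonical ring: [(132/13,15) (14,15) (14,18) (12,17)]

Clipped polygon: [(132/13,15) (14,15) (14,18) (12,17)]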